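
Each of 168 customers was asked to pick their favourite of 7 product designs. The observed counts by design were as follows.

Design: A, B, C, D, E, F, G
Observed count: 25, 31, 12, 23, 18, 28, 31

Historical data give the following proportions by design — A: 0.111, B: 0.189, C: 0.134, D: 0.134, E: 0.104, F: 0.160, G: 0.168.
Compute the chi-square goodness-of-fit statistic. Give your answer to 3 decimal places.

7.436

Expected counts E_i = n·p_i: 168×0.111 = 18.648, 168×0.189 = 31.752, 168×0.134 = 22.512, 168×0.134 = 22.512, 168×0.104 = 17.472, 168×0.160 = 26.88, 168×0.168 = 28.224.
cat         O        E   (O−E)²/E
A          25   18.648     2.1637
B          31   31.752     0.0178
C          12   22.512     4.9086
D          23   22.512     0.0106
E          18   17.472     0.0160
F          28    26.88     0.0467
G          31   28.224     0.2730
Sum = 7.436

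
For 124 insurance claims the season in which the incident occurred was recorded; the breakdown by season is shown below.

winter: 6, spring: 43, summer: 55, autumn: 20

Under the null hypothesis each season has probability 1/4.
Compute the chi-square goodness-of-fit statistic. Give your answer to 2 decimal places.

Expected count for each of the 4 categories: 124/4 = 31.
χ² = (6−31)²/31 + (43−31)²/31 + (55−31)²/31 + (20−31)²/31
   = 20.161 + 4.645 + 18.581 + 3.903
Sum = 47.29

47.29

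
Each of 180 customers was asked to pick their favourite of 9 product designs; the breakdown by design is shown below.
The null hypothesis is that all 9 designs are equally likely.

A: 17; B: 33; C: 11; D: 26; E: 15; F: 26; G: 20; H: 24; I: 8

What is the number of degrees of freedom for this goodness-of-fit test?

There are k = 9 categories and no parameters were estimated from the data, so df = 9 − 1 = 8.

8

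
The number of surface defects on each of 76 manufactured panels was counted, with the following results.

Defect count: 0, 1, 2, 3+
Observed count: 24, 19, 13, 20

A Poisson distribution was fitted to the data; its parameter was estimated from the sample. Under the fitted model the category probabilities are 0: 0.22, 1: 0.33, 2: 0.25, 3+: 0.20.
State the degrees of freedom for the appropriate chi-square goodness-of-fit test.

2

There are k = 4 categories and 1 parameter estimated from the data, so df = 4 − 1 − 1 = 2.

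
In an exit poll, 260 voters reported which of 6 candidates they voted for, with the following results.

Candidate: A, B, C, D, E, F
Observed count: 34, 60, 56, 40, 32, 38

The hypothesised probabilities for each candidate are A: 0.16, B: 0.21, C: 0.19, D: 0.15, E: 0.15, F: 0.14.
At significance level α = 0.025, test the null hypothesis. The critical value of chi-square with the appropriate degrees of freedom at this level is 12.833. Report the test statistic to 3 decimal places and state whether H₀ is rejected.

Expected counts E_i = n·p_i: 260×0.16 = 41.6, 260×0.21 = 54.6, 260×0.19 = 49.4, 260×0.15 = 39, 260×0.15 = 39, 260×0.14 = 36.4.
cat         O        E   (O−E)²/E
A          34     41.6     1.3885
B          60     54.6     0.5341
C          56     49.4     0.8818
D          40       39     0.0256
E          32       39     1.2564
F          38     36.4     0.0703
Sum = 4.157
df = 5. Since 4.157 < 12.833, we do not reject H₀.

4.157; do not reject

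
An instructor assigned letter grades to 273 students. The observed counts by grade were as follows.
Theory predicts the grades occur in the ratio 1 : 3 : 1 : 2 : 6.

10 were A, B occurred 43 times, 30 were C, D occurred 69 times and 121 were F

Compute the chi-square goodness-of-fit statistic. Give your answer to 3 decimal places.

33.524

Ratio total = 13. Expected counts: 273×1/13 = 21, 273×3/13 = 63, 273×1/13 = 21, 273×2/13 = 42, 273×6/13 = 126.
A: (10 − 21)²/21 = 121/21 = 5.7619
B: (43 − 63)²/63 = 400/63 = 6.3492
C: (30 − 21)²/21 = 81/21 = 3.8571
D: (69 − 42)²/42 = 729/42 = 17.3571
F: (121 − 126)²/126 = 25/126 = 0.1984
Sum = 33.524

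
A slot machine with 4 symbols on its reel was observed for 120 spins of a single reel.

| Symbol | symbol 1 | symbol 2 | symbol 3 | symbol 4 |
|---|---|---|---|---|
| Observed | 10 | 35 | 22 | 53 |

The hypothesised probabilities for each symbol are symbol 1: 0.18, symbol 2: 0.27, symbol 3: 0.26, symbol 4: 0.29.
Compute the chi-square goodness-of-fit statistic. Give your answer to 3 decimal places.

Expected counts E_i = n·p_i: 120×0.18 = 21.6, 120×0.27 = 32.4, 120×0.26 = 31.2, 120×0.29 = 34.8.
symbol 1: (10 − 21.6)²/21.6 = 134.56/21.6 = 6.2296
symbol 2: (35 − 32.4)²/32.4 = 6.76/32.4 = 0.2086
symbol 3: (22 − 31.2)²/31.2 = 84.64/31.2 = 2.7128
symbol 4: (53 − 34.8)²/34.8 = 331.24/34.8 = 9.5184
Sum = 18.669

18.669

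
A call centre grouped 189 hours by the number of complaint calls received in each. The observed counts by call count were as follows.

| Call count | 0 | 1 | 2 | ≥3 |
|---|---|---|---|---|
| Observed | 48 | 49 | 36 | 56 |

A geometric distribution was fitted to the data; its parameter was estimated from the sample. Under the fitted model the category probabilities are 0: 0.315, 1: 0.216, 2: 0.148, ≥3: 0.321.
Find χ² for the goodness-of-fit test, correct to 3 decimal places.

6.536

Expected counts E_i = n·p_i: 189×0.315 = 59.535, 189×0.216 = 40.824, 189×0.148 = 27.972, 189×0.321 = 60.669.
χ² = (48−59.535)²/59.535 + (49−40.824)²/40.824 + (36−27.972)²/27.972 + (56−60.669)²/60.669
   = 2.2349 + 1.6374 + 2.3040 + 0.3593
Sum = 6.536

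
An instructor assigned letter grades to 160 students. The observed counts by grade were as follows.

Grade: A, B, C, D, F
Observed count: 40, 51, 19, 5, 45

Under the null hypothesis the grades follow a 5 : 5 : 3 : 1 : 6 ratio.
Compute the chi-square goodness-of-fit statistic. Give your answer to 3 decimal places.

5.379

Ratio total = 20. Expected counts: 160×5/20 = 40, 160×5/20 = 40, 160×3/20 = 24, 160×1/20 = 8, 160×6/20 = 48.
A: (40 − 40)²/40 = 0/40 = 0.0000
B: (51 − 40)²/40 = 121/40 = 3.0250
C: (19 − 24)²/24 = 25/24 = 1.0417
D: (5 − 8)²/8 = 9/8 = 1.1250
F: (45 − 48)²/48 = 9/48 = 0.1875
Sum = 5.379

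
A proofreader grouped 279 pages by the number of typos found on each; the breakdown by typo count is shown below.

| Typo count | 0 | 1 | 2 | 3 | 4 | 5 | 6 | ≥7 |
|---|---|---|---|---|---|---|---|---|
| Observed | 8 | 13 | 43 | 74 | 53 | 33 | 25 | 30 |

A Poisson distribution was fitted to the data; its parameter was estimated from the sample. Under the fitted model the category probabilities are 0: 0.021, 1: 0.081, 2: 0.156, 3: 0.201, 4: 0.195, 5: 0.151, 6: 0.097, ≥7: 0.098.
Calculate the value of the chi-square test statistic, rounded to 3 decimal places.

Expected counts E_i = n·p_i: 279×0.021 = 5.859, 279×0.081 = 22.599, 279×0.156 = 43.524, 279×0.201 = 56.079, 279×0.195 = 54.405, 279×0.151 = 42.129, 279×0.097 = 27.063, 279×0.098 = 27.342.
cat         O        E   (O−E)²/E
0           8    5.859     0.7824
1          13   22.599     4.0772
2          43   43.524     0.0063
3          74   56.079     5.7270
4          53   54.405     0.0363
5          33   42.129     1.9782
6          25   27.063     0.1573
≥7         30   27.342     0.2584
Sum = 13.023

13.023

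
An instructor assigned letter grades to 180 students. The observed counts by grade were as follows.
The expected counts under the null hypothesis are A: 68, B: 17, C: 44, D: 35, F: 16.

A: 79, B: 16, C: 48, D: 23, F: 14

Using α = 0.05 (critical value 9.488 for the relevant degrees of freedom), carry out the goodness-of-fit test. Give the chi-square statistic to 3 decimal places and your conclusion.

6.566; do not reject

χ² = (79−68)²/68 + (16−17)²/17 + (48−44)²/44 + (23−35)²/35 + (14−16)²/16
   = 1.7794 + 0.0588 + 0.3636 + 4.1143 + 0.2500
Sum = 6.566
df = 4. Since 6.566 < 9.488, we do not reject H₀.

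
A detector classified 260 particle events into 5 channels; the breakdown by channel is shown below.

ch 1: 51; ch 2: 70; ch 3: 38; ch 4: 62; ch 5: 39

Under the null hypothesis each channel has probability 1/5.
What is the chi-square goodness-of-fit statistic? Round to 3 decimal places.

15.192

Expected count for each of the 5 categories: 260/5 = 52.
ch 1: (51 − 52)²/52 = 1/52 = 0.0192
ch 2: (70 − 52)²/52 = 324/52 = 6.2308
ch 3: (38 − 52)²/52 = 196/52 = 3.7692
ch 4: (62 − 52)²/52 = 100/52 = 1.9231
ch 5: (39 − 52)²/52 = 169/52 = 3.2500
Sum = 15.192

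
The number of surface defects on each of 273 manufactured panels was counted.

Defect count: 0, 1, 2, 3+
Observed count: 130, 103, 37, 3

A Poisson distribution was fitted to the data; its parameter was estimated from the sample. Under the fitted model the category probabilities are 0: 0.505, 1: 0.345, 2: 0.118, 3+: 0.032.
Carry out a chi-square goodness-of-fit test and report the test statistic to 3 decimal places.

Expected counts E_i = n·p_i: 273×0.505 = 137.865, 273×0.345 = 94.185, 273×0.118 = 32.214, 273×0.032 = 8.736.
0: (130 − 137.865)²/137.865 = 61.858225/137.865 = 0.4487
1: (103 − 94.185)²/94.185 = 77.704225/94.185 = 0.8250
2: (37 − 32.214)²/32.214 = 22.905796/32.214 = 0.7111
3+: (3 − 8.736)²/8.736 = 32.901696/8.736 = 3.7662
Sum = 5.751

5.751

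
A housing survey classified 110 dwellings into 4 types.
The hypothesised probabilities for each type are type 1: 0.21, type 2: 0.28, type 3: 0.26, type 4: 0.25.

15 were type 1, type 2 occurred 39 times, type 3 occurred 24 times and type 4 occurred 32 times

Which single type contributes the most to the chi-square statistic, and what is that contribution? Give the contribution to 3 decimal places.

type 1, 2.840

Expected counts E_i = n·p_i: 110×0.21 = 23.1, 110×0.28 = 30.8, 110×0.26 = 28.6, 110×0.25 = 27.5.
cat         O        E   (O−E)²/E
type 1     15     23.1     2.8403
type 2     39     30.8     2.1831
type 3     24     28.6     0.7399
type 4     32     27.5     0.7364
The largest term is for type 1: 2.840.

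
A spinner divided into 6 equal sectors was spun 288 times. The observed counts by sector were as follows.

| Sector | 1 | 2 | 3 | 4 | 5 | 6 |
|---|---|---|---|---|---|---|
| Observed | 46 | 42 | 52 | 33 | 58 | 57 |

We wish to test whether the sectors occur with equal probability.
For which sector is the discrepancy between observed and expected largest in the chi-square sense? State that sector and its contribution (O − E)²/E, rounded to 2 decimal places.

Under H₀ each category has probability 1/6, so each expected count is 288/6 = 48.
1: (46 − 48)²/48 = 4/48 = 0.083
2: (42 − 48)²/48 = 36/48 = 0.750
3: (52 − 48)²/48 = 16/48 = 0.333
4: (33 − 48)²/48 = 225/48 = 4.688
5: (58 − 48)²/48 = 100/48 = 2.083
6: (57 − 48)²/48 = 81/48 = 1.688
The largest term is for 4: 4.69.

4, 4.69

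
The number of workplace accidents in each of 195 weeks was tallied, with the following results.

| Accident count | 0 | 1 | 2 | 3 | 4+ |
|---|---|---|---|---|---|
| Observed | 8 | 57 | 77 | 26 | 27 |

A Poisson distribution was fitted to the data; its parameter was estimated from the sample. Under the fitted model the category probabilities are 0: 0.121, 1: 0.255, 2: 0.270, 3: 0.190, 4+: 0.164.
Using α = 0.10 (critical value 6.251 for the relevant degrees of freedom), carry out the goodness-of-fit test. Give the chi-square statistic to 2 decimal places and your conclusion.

Expected counts E_i = n·p_i: 195×0.121 = 23.595, 195×0.255 = 49.725, 195×0.270 = 52.65, 195×0.190 = 37.05, 195×0.164 = 31.98.
χ² = (8−23.595)²/23.595 + (57−49.725)²/49.725 + (77−52.65)²/52.65 + (26−37.05)²/37.05 + (27−31.98)²/31.98
   = 10.307 + 1.064 + 11.262 + 3.296 + 0.775
Sum = 26.70
df = 3. Since 26.70 > 6.251, we reject H₀.

26.70; reject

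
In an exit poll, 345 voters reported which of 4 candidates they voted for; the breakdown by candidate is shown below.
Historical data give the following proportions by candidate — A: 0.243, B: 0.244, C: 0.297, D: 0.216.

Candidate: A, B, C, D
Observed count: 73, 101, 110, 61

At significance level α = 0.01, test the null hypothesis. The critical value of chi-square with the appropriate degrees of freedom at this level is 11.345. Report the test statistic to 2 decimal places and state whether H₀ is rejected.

7.77; do not reject

Expected counts E_i = n·p_i: 345×0.243 = 83.835, 345×0.244 = 84.18, 345×0.297 = 102.465, 345×0.216 = 74.52.
cat         O        E   (O−E)²/E
A          73   83.835      1.400
B         101    84.18      3.361
C         110  102.465      0.554
D          61    74.52      2.453
Sum = 7.77
df = 3. Since 7.77 < 11.345, we do not reject H₀.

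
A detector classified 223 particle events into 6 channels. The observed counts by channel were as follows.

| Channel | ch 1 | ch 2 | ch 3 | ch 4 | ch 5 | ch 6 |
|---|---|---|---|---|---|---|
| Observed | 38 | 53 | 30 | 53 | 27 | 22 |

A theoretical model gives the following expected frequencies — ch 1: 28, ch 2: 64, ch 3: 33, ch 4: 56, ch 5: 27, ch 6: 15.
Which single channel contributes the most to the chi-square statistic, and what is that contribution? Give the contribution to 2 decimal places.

ch 1, 3.57

cat         O        E   (O−E)²/E
ch 1       38       28      3.571
ch 2       53       64      1.891
ch 3       30       33      0.273
ch 4       53       56      0.161
ch 5       27       27      0.000
ch 6       22       15      3.267
The largest term is for ch 1: 3.57.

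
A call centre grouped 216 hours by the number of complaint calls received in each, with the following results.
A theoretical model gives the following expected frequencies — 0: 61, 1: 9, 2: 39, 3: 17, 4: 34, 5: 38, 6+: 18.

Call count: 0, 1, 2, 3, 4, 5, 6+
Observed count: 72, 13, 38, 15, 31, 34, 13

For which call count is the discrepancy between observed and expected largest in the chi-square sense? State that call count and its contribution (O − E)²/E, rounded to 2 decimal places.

cat         O        E   (O−E)²/E
0          72       61      1.984
1          13        9      1.778
2          38       39      0.026
3          15       17      0.235
4          31       34      0.265
5          34       38      0.421
6+         13       18      1.389
The largest term is for 0: 1.98.

0, 1.98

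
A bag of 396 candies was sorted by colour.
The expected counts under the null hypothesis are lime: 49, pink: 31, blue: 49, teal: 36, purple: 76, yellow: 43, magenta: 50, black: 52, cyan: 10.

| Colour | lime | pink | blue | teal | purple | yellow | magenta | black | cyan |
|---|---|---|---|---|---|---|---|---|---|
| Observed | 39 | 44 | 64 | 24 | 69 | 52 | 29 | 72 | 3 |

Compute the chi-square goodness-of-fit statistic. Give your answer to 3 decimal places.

cat          O        E   (O−E)²/E
lime        39       49     2.0408
pink        44       31     5.4516
blue        64       49     4.5918
teal        24       36     4.0000
purple      69       76     0.6447
yellow      52       43     1.8837
magenta     29       50     8.8200
black       72       52     7.6923
cyan         3       10     4.9000
Sum = 40.025

40.025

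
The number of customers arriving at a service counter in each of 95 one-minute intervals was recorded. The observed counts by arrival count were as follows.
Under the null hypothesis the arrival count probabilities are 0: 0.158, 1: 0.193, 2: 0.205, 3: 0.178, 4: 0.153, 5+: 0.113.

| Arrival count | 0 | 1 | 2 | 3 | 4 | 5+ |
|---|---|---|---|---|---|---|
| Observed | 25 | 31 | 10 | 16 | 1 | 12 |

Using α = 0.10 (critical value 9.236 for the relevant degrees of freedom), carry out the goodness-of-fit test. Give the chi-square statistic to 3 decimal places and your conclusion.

32.809; reject

Expected counts E_i = n·p_i: 95×0.158 = 15.01, 95×0.193 = 18.335, 95×0.205 = 19.475, 95×0.178 = 16.91, 95×0.153 = 14.535, 95×0.113 = 10.735.
χ² = (25−15.01)²/15.01 + (31−18.335)²/18.335 + (10−19.475)²/19.475 + (16−16.91)²/16.91 + (1−14.535)²/14.535 + (12−10.735)²/10.735
   = 6.6489 + 8.7484 + 4.6098 + 0.0490 + 12.6038 + 0.1491
Sum = 32.809
df = 5. Since 32.809 > 9.236, we reject H₀.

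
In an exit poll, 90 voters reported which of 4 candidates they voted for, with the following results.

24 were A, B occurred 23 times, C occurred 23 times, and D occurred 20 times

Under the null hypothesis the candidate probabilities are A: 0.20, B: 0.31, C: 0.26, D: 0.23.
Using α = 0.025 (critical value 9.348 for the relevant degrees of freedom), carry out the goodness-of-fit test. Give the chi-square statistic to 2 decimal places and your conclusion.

Expected counts E_i = n·p_i: 90×0.20 = 18, 90×0.31 = 27.9, 90×0.26 = 23.4, 90×0.23 = 20.7.
χ² = (24−18)²/18 + (23−27.9)²/27.9 + (23−23.4)²/23.4 + (20−20.7)²/20.7
   = 2.000 + 0.861 + 0.007 + 0.024
Sum = 2.89
df = 3. Since 2.89 < 9.348, we do not reject H₀.

2.89; do not reject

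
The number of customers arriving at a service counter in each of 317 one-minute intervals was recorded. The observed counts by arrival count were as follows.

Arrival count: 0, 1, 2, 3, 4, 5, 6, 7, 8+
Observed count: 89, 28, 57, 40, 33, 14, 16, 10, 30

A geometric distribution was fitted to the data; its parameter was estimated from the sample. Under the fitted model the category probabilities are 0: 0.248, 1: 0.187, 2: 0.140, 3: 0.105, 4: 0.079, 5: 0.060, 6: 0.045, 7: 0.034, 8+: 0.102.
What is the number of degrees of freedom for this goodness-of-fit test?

There are k = 9 categories and 1 parameter estimated from the data, so df = 9 − 1 − 1 = 7.

7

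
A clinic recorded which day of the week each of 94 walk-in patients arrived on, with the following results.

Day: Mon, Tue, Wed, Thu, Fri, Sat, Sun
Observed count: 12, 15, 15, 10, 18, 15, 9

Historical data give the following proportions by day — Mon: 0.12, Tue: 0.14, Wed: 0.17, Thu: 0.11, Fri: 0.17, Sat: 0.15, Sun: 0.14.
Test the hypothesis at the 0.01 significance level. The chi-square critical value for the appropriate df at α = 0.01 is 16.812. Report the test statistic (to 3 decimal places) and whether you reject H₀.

2.002; do not reject

Expected counts E_i = n·p_i: 94×0.12 = 11.28, 94×0.14 = 13.16, 94×0.17 = 15.98, 94×0.11 = 10.34, 94×0.17 = 15.98, 94×0.15 = 14.1, 94×0.14 = 13.16.
χ² = (12−11.28)²/11.28 + (15−13.16)²/13.16 + (15−15.98)²/15.98 + (10−10.34)²/10.34 + (18−15.98)²/15.98 + (15−14.1)²/14.1 + (9−13.16)²/13.16
   = 0.0460 + 0.2573 + 0.0601 + 0.0112 + 0.2553 + 0.0574 + 1.3150
Sum = 2.002
df = 6. Since 2.002 < 16.812, we do not reject H₀.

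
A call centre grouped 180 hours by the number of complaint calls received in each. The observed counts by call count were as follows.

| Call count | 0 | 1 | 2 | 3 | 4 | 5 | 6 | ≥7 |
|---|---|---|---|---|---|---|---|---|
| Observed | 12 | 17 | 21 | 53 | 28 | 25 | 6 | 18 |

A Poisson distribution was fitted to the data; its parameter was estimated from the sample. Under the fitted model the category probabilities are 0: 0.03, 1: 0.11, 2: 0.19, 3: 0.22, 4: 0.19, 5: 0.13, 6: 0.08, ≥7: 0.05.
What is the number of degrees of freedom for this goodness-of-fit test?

There are k = 8 categories and 1 parameter estimated from the data, so df = 8 − 1 − 1 = 6.

6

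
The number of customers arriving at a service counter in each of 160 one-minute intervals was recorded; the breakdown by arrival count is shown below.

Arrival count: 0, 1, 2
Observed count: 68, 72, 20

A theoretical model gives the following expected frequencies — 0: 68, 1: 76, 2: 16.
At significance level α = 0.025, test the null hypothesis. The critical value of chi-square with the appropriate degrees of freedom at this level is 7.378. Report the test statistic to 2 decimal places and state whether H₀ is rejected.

cat         O        E   (O−E)²/E
0          68       68      0.000
1          72       76      0.211
2          20       16      1.000
Sum = 1.21
df = 2. Since 1.21 < 7.378, we do not reject H₀.

1.21; do not reject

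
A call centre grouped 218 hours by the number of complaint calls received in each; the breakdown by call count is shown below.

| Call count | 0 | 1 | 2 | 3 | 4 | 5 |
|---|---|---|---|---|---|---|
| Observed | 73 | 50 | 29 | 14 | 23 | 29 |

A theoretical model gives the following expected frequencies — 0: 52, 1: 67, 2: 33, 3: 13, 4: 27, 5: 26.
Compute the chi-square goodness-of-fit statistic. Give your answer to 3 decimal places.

0: (73 − 52)²/52 = 441/52 = 8.4808
1: (50 − 67)²/67 = 289/67 = 4.3134
2: (29 − 33)²/33 = 16/33 = 0.4848
3: (14 − 13)²/13 = 1/13 = 0.0769
4: (23 − 27)²/27 = 16/27 = 0.5926
5: (29 − 26)²/26 = 9/26 = 0.3462
Sum = 14.295

14.295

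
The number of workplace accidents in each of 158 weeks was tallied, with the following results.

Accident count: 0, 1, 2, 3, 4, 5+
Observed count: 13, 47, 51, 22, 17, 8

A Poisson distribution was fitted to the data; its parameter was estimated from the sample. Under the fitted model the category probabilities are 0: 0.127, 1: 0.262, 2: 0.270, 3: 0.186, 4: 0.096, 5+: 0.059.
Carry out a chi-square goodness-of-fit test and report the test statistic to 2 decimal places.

7.14

Expected counts E_i = n·p_i: 158×0.127 = 20.066, 158×0.262 = 41.396, 158×0.270 = 42.66, 158×0.186 = 29.388, 158×0.096 = 15.168, 158×0.059 = 9.322.
0: (13 − 20.066)²/20.066 = 49.928356/20.066 = 2.488
1: (47 − 41.396)²/41.396 = 31.404816/41.396 = 0.759
2: (51 − 42.66)²/42.66 = 69.5556/42.66 = 1.630
3: (22 − 29.388)²/29.388 = 54.582544/29.388 = 1.857
4: (17 − 15.168)²/15.168 = 3.356224/15.168 = 0.221
5+: (8 − 9.322)²/9.322 = 1.747684/9.322 = 0.187
Sum = 7.14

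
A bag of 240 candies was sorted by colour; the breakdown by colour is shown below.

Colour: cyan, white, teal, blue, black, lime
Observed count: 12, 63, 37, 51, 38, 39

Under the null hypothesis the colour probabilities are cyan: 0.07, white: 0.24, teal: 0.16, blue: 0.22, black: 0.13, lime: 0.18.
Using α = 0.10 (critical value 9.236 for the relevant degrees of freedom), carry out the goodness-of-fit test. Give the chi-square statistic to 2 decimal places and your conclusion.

3.88; do not reject

Expected counts E_i = n·p_i: 240×0.07 = 16.8, 240×0.24 = 57.6, 240×0.16 = 38.4, 240×0.22 = 52.8, 240×0.13 = 31.2, 240×0.18 = 43.2.
cat         O        E   (O−E)²/E
cyan       12     16.8      1.371
white      63     57.6      0.506
teal       37     38.4      0.051
blue       51     52.8      0.061
black      38     31.2      1.482
lime       39     43.2      0.408
Sum = 3.88
df = 5. Since 3.88 < 9.236, we do not reject H₀.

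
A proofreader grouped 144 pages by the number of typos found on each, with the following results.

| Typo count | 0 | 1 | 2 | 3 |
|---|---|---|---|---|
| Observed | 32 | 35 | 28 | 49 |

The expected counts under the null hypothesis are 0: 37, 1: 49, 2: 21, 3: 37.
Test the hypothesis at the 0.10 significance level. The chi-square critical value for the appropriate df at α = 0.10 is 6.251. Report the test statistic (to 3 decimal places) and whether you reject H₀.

10.901; reject

χ² = (32−37)²/37 + (35−49)²/49 + (28−21)²/21 + (49−37)²/37
   = 0.6757 + 4.0000 + 2.3333 + 3.8919
Sum = 10.901
df = 3. Since 10.901 > 6.251, we reject H₀.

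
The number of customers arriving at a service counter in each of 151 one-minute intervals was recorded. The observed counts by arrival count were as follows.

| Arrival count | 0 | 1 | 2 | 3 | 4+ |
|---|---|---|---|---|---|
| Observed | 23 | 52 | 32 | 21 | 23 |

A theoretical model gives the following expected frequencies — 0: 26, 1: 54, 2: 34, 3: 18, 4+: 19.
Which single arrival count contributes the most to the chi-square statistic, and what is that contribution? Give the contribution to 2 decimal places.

0: (23 − 26)²/26 = 9/26 = 0.346
1: (52 − 54)²/54 = 4/54 = 0.074
2: (32 − 34)²/34 = 4/34 = 0.118
3: (21 − 18)²/18 = 9/18 = 0.500
4+: (23 − 19)²/19 = 16/19 = 0.842
The largest term is for 4+: 0.84.

4+, 0.84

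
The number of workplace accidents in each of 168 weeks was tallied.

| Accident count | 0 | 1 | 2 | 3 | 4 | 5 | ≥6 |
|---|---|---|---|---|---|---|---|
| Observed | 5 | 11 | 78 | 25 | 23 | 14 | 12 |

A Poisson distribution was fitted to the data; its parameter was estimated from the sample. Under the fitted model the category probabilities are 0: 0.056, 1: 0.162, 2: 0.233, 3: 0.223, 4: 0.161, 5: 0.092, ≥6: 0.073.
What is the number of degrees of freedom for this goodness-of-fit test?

5

There are k = 7 categories and 1 parameter estimated from the data, so df = 7 − 1 − 1 = 5.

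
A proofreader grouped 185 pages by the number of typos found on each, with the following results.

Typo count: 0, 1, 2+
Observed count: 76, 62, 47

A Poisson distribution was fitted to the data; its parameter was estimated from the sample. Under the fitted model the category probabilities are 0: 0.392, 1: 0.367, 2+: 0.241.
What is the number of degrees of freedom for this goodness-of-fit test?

There are k = 3 categories and 1 parameter estimated from the data, so df = 3 − 1 − 1 = 1.

1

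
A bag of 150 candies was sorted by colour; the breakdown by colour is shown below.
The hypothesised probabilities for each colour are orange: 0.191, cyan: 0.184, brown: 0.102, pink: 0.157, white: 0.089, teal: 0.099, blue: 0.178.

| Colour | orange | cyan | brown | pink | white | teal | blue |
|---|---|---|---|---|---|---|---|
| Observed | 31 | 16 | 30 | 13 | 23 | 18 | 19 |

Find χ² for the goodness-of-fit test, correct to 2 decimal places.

Expected counts E_i = n·p_i: 150×0.191 = 28.65, 150×0.184 = 27.6, 150×0.102 = 15.3, 150×0.157 = 23.55, 150×0.089 = 13.35, 150×0.099 = 14.85, 150×0.178 = 26.7.
orange: (31 − 28.65)²/28.65 = 5.5225/28.65 = 0.193
cyan: (16 − 27.6)²/27.6 = 134.56/27.6 = 4.875
brown: (30 − 15.3)²/15.3 = 216.09/15.3 = 14.124
pink: (13 − 23.55)²/23.55 = 111.3025/23.55 = 4.726
white: (23 − 13.35)²/13.35 = 93.1225/13.35 = 6.975
teal: (18 − 14.85)²/14.85 = 9.9225/14.85 = 0.668
blue: (19 − 26.7)²/26.7 = 59.29/26.7 = 2.221
Sum = 33.78

33.78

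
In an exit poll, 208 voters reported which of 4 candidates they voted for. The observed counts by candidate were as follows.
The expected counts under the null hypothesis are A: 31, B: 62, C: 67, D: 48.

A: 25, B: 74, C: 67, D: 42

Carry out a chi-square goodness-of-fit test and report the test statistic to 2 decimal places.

4.23

cat         O        E   (O−E)²/E
A          25       31      1.161
B          74       62      2.323
C          67       67      0.000
D          42       48      0.750
Sum = 4.23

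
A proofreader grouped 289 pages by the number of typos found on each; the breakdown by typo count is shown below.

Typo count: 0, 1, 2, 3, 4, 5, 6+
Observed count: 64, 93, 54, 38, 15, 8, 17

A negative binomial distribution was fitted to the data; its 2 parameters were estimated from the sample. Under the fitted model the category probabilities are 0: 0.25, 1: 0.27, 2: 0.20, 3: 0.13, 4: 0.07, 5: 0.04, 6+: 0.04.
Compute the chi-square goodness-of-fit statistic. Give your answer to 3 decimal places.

9.077

Expected counts E_i = n·p_i: 289×0.25 = 72.25, 289×0.27 = 78.03, 289×0.20 = 57.8, 289×0.13 = 37.57, 289×0.07 = 20.23, 289×0.04 = 11.56, 289×0.04 = 11.56.
cat         O        E   (O−E)²/E
0          64    72.25     0.9420
1          93    78.03     2.8720
2          54     57.8     0.2498
3          38    37.57     0.0049
4          15    20.23     1.3521
5           8    11.56     1.0963
6+         17    11.56     2.5600
Sum = 9.077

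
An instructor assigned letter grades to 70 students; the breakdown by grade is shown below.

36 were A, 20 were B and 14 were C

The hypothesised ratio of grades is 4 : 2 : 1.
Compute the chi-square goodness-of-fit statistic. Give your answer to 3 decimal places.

Ratio total = 7. Expected counts: 70×4/7 = 40, 70×2/7 = 20, 70×1/7 = 10.
A: (36 − 40)²/40 = 16/40 = 0.4000
B: (20 − 20)²/20 = 0/20 = 0.0000
C: (14 − 10)²/10 = 16/10 = 1.6000
Sum = 2.000

2.000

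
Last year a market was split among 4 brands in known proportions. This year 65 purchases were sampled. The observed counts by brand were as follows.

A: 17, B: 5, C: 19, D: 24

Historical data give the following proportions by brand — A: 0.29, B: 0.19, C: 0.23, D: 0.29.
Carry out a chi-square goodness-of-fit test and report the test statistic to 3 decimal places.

7.060

Expected counts E_i = n·p_i: 65×0.29 = 18.85, 65×0.19 = 12.35, 65×0.23 = 14.95, 65×0.29 = 18.85.
cat         O        E   (O−E)²/E
A          17    18.85     0.1816
B           5    12.35     4.3743
C          19    14.95     1.0972
D          24    18.85     1.4070
Sum = 7.060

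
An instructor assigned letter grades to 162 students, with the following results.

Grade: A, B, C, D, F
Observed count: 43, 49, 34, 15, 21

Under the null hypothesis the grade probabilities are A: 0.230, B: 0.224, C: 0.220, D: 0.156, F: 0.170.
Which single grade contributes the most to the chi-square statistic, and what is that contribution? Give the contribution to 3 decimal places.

B, 4.453

Expected counts E_i = n·p_i: 162×0.230 = 37.26, 162×0.224 = 36.288, 162×0.220 = 35.64, 162×0.156 = 25.272, 162×0.170 = 27.54.
A: (43 − 37.26)²/37.26 = 32.9476/37.26 = 0.8843
B: (49 − 36.288)²/36.288 = 161.594944/36.288 = 4.4531
C: (34 − 35.64)²/35.64 = 2.6896/35.64 = 0.0755
D: (15 − 25.272)²/25.272 = 105.513984/25.272 = 4.1751
F: (21 − 27.54)²/27.54 = 42.7716/27.54 = 1.5531
The largest term is for B: 4.453.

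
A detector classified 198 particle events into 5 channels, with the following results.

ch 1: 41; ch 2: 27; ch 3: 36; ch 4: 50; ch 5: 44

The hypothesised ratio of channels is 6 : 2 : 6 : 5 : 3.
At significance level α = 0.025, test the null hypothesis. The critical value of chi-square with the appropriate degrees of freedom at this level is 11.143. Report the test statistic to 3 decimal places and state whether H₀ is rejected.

24.889; reject

Ratio total = 22. Expected counts: 198×6/22 = 54, 198×2/22 = 18, 198×6/22 = 54, 198×5/22 = 45, 198×3/22 = 27.
χ² = (41−54)²/54 + (27−18)²/18 + (36−54)²/54 + (50−45)²/45 + (44−27)²/27
   = 3.1296 + 4.5000 + 6.0000 + 0.5556 + 10.7037
Sum = 24.889
df = 4. Since 24.889 > 11.143, we reject H₀.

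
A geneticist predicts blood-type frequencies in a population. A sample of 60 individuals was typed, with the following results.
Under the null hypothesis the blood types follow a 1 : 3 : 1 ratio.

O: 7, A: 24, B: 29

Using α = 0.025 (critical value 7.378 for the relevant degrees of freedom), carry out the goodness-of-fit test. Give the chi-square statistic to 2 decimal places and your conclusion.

Ratio total = 5. Expected counts: 60×1/5 = 12, 60×3/5 = 36, 60×1/5 = 12.
χ² = (7−12)²/12 + (24−36)²/36 + (29−12)²/12
   = 2.083 + 4.000 + 24.083
Sum = 30.17
df = 2. Since 30.17 > 7.378, we reject H₀.

30.17; reject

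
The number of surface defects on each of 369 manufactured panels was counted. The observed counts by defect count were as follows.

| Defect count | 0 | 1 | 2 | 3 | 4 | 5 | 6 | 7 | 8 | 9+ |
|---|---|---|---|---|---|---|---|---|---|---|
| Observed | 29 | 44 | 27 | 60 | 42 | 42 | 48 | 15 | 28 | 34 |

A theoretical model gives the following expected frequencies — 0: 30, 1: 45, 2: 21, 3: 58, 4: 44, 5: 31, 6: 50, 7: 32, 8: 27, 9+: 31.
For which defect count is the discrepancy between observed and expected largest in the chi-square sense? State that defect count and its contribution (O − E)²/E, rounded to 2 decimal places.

cat         O        E   (O−E)²/E
0          29       30      0.033
1          44       45      0.022
2          27       21      1.714
3          60       58      0.069
4          42       44      0.091
5          42       31      3.903
6          48       50      0.080
7          15       32      9.031
8          28       27      0.037
9+         34       31      0.290
The largest term is for 7: 9.03.

7, 9.03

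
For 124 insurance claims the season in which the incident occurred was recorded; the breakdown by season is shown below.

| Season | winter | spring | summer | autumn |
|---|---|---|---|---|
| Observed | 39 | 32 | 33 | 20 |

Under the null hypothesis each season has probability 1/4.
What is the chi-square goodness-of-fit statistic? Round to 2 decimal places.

6.13

Under H₀ each category has probability 1/4, so each expected count is 124/4 = 31.
χ² = (39−31)²/31 + (32−31)²/31 + (33−31)²/31 + (20−31)²/31
   = 2.065 + 0.032 + 0.129 + 3.903
Sum = 6.13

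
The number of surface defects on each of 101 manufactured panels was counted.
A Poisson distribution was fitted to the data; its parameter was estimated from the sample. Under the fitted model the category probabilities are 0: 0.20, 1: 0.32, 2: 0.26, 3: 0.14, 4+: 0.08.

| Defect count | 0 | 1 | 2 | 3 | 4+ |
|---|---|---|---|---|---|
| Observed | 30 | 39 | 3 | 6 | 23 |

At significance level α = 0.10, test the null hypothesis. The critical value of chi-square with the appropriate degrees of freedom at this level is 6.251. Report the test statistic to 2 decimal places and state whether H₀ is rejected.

Expected counts E_i = n·p_i: 101×0.20 = 20.2, 101×0.32 = 32.32, 101×0.26 = 26.26, 101×0.14 = 14.14, 101×0.08 = 8.08.
0: (30 − 20.2)²/20.2 = 96.04/20.2 = 4.754
1: (39 − 32.32)²/32.32 = 44.6224/32.32 = 1.381
2: (3 − 26.26)²/26.26 = 541.0276/26.26 = 20.603
3: (6 − 14.14)²/14.14 = 66.2596/14.14 = 4.686
4+: (23 − 8.08)²/8.08 = 222.6064/8.08 = 27.550
Sum = 58.97
df = 3. Since 58.97 > 6.251, we reject H₀.

58.97; reject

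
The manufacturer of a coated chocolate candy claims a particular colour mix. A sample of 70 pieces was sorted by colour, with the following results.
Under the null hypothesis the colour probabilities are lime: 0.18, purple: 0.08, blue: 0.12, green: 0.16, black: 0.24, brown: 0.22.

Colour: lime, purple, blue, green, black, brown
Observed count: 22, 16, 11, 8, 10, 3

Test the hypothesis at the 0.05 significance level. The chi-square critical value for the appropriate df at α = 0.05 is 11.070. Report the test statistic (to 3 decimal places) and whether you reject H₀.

40.783; reject

Expected counts E_i = n·p_i: 70×0.18 = 12.6, 70×0.08 = 5.6, 70×0.12 = 8.4, 70×0.16 = 11.2, 70×0.24 = 16.8, 70×0.22 = 15.4.
lime: (22 − 12.6)²/12.6 = 88.36/12.6 = 7.0127
purple: (16 − 5.6)²/5.6 = 108.16/5.6 = 19.3143
blue: (11 − 8.4)²/8.4 = 6.76/8.4 = 0.8048
green: (8 − 11.2)²/11.2 = 10.24/11.2 = 0.9143
black: (10 − 16.8)²/16.8 = 46.24/16.8 = 2.7524
brown: (3 − 15.4)²/15.4 = 153.76/15.4 = 9.9844
Sum = 40.783
df = 5. Since 40.783 > 11.070, we reject H₀.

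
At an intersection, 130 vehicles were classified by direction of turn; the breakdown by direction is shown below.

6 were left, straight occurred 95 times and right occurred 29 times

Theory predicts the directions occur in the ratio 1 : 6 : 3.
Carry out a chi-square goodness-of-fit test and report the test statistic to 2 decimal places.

Ratio total = 10. Expected counts: 130×1/10 = 13, 130×6/10 = 78, 130×3/10 = 39.
left: (6 − 13)²/13 = 49/13 = 3.769
straight: (95 − 78)²/78 = 289/78 = 3.705
right: (29 − 39)²/39 = 100/39 = 2.564
Sum = 10.04

10.04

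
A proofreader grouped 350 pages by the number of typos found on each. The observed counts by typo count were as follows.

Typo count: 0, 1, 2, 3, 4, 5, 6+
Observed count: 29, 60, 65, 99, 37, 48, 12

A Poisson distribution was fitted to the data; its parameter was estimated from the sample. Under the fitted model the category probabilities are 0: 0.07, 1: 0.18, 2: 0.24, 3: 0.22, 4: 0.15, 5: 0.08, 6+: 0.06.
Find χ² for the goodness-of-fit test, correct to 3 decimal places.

Expected counts E_i = n·p_i: 350×0.07 = 24.5, 350×0.18 = 63, 350×0.24 = 84, 350×0.22 = 77, 350×0.15 = 52.5, 350×0.08 = 28, 350×0.06 = 21.
cat         O        E   (O−E)²/E
0          29     24.5     0.8265
1          60       63     0.1429
2          65       84     4.2976
3          99       77     6.2857
4          37     52.5     4.5762
5          48       28    14.2857
6+         12       21     3.8571
Sum = 34.272

34.272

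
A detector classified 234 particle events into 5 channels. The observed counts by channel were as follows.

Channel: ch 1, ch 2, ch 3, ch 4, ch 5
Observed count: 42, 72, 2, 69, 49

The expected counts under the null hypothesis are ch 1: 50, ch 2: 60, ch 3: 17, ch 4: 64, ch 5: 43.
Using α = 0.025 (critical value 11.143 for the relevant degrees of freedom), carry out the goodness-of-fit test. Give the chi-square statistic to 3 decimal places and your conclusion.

cat         O        E   (O−E)²/E
ch 1       42       50     1.2800
ch 2       72       60     2.4000
ch 3        2       17    13.2353
ch 4       69       64     0.3906
ch 5       49       43     0.8372
Sum = 18.143
df = 4. Since 18.143 > 11.143, we reject H₀.

18.143; reject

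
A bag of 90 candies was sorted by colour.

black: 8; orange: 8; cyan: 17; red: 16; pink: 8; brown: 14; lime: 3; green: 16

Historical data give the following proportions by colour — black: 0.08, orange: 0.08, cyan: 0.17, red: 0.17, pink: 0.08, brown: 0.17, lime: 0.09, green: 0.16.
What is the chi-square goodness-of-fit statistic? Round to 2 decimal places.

Expected counts E_i = n·p_i: 90×0.08 = 7.2, 90×0.08 = 7.2, 90×0.17 = 15.3, 90×0.17 = 15.3, 90×0.08 = 7.2, 90×0.17 = 15.3, 90×0.09 = 8.1, 90×0.16 = 14.4.
cat         O        E   (O−E)²/E
black       8      7.2      0.089
orange      8      7.2      0.089
cyan       17     15.3      0.189
red        16     15.3      0.032
pink        8      7.2      0.089
brown      14     15.3      0.110
lime        3      8.1      3.211
green      16     14.4      0.178
Sum = 3.99

3.99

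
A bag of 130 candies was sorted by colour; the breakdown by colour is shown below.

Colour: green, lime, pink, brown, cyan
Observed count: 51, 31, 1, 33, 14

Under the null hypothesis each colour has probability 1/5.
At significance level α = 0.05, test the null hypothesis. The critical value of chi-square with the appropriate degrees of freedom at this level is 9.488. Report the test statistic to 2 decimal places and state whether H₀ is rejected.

56.46; reject

Under H₀ each category has probability 1/5, so each expected count is 130/5 = 26.
green: (51 − 26)²/26 = 625/26 = 24.038
lime: (31 − 26)²/26 = 25/26 = 0.962
pink: (1 − 26)²/26 = 625/26 = 24.038
brown: (33 − 26)²/26 = 49/26 = 1.885
cyan: (14 − 26)²/26 = 144/26 = 5.538
Sum = 56.46
df = 4. Since 56.46 > 9.488, we reject H₀.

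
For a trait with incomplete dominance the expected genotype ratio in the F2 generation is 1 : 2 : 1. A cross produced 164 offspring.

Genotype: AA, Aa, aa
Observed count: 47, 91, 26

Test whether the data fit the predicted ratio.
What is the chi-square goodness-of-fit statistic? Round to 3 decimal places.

7.354

Ratio total = 4. Expected counts: 164×1/4 = 41, 164×2/4 = 82, 164×1/4 = 41.
χ² = (47−41)²/41 + (91−82)²/82 + (26−41)²/41
   = 0.8780 + 0.9878 + 5.4878
Sum = 7.354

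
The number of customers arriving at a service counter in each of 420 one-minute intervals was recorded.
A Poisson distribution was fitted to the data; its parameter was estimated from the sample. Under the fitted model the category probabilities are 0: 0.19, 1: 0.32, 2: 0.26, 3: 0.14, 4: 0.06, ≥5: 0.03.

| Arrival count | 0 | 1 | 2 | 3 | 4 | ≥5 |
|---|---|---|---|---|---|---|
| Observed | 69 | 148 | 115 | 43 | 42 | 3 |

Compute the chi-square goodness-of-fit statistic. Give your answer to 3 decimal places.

25.906

Expected counts E_i = n·p_i: 420×0.19 = 79.8, 420×0.32 = 134.4, 420×0.26 = 109.2, 420×0.14 = 58.8, 420×0.06 = 25.2, 420×0.03 = 12.6.
cat         O        E   (O−E)²/E
0          69     79.8     1.4617
1         148    134.4     1.3762
2         115    109.2     0.3081
3          43     58.8     4.2456
4          42     25.2    11.2000
≥5          3     12.6     7.3143
Sum = 25.906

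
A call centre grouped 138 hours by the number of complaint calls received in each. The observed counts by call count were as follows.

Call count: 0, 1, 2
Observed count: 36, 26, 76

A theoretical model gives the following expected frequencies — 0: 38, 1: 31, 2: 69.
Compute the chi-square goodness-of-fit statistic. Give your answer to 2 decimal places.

χ² = (36−38)²/38 + (26−31)²/31 + (76−69)²/69
   = 0.105 + 0.806 + 0.710
Sum = 1.62

1.62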